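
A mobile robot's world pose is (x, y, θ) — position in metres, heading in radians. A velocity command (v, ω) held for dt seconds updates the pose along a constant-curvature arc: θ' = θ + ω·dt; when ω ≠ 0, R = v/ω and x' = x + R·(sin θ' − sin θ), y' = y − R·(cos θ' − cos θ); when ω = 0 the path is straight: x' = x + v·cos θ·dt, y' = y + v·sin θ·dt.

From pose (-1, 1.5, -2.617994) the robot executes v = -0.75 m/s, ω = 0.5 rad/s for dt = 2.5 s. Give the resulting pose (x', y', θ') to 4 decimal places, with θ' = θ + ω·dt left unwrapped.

(-0.2807, 3.1012, -1.3680)

θ' = -2.6180 + 0.5·2.5 = -1.3680
R = v/ω = -0.75/0.5 = -1.5000
x' = -1 + -1.5000·(sin -1.3680 − sin -2.6180) = -0.2807
y' = 1.5 − -1.5000·(cos -1.3680 − cos -2.6180) = 3.1012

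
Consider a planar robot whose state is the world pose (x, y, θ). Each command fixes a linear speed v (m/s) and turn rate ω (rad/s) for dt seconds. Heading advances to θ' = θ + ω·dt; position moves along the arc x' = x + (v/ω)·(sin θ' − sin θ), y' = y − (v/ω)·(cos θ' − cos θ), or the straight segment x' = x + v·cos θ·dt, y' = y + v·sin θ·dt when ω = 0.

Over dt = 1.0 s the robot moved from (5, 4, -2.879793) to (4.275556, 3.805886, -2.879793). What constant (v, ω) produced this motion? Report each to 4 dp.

Δθ = -2.879793 − -2.879793 = 0.000000
ω = Δθ/dt = 0.000000/1.0 = 0.0000
ω = 0 → v = (Δx·cos θ + Δy·sin θ)/dt = 0.7500

v = 0.7500, ω = 0.0000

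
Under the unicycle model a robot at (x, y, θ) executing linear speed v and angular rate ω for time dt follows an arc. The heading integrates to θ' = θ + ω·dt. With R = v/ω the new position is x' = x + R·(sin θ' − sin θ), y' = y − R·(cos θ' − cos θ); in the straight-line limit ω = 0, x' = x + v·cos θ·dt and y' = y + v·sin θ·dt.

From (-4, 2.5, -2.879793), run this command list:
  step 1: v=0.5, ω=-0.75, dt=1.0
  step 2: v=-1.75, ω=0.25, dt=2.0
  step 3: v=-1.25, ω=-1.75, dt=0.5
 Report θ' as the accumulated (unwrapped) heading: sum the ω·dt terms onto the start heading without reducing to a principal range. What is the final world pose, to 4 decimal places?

(-0.5681, 1.4880, -4.0048)

step 1: θ'=-3.6298 (R=-0.6667) → pose (-4.4852, 2.5552, -3.6298)
step 2: θ'=-3.1298 (R=-7.0000) → pose (-1.1194, 1.7379, -3.1298)
step 3: θ'=-4.0048 (R=0.7143) → pose (-0.5681, 1.4880, -4.0048)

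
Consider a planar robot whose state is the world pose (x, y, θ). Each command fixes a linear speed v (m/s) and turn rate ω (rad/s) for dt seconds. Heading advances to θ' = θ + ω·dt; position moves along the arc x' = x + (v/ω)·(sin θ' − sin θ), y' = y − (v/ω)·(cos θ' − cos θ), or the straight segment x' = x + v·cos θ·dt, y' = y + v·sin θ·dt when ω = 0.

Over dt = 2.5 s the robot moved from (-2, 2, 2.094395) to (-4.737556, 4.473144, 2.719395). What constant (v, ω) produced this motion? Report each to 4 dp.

Δθ = 2.719395 − 2.094395 = 0.625000
ω = Δθ/dt = 0.625000/2.5 = 0.2500
R = Δx/(sin θ' − sin θ) = 6.0000
v = R·ω = 6.0000·0.2500 = 1.5000

v = 1.5000, ω = 0.2500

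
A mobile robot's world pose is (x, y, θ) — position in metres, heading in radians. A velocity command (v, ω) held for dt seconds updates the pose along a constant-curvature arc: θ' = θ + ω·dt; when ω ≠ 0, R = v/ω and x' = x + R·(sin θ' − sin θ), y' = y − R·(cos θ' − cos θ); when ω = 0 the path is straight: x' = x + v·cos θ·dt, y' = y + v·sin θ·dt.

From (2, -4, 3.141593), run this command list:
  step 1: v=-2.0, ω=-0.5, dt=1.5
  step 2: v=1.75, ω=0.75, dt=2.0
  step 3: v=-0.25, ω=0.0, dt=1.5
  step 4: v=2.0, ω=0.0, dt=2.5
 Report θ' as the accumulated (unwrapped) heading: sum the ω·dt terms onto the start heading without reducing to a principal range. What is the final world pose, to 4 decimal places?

(-1.8385, -8.2258, 3.8916)

step 1: θ'=2.3916 (R=4.0000) → pose (4.7266, -5.0732, 2.3916)
step 2: θ'=3.8916 (R=2.3333) → pose (1.5456, -5.0732, 3.8916)
step 3: θ'=3.8916 (straight) → pose (1.8200, -4.8176, 3.8916)
step 4: θ'=3.8916 (straight) → pose (-1.8385, -8.2258, 3.8916)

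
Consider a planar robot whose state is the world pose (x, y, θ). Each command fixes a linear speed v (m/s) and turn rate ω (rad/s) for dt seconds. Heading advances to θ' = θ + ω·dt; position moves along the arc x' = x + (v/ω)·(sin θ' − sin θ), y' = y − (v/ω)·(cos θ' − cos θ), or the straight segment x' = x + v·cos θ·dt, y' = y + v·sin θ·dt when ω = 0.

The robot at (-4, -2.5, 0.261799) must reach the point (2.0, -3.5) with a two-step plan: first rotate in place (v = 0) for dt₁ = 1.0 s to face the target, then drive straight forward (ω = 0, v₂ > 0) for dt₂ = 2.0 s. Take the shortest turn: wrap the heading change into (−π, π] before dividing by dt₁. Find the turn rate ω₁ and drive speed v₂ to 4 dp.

ω₁ = -0.4269, v₂ = 3.0414

heading to target = atan2(-3.5−-2.5, 2−-4) = -0.1651
Δθ = wrap(-0.1651 − 0.2618) = -0.4269; ω₁ = Δθ/dt₁ = -0.4269
distance = √((2−-4)² + (-3.5−-2.5)²) = 6.0828; v₂ = distance/dt₂ = 3.0414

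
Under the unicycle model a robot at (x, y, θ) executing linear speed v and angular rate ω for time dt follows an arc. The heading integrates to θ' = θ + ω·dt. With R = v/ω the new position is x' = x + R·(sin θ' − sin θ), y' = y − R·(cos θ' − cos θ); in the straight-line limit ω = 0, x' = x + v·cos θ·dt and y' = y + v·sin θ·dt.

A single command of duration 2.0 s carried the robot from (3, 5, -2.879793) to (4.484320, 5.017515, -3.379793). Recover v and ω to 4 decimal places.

v = -0.7500, ω = -0.2500

Δθ = -3.379793 − -2.879793 = -0.500000
ω = Δθ/dt = -0.500000/2.0 = -0.2500
R = Δx/(sin θ' − sin θ) = 3.0000
v = R·ω = 3.0000·-0.2500 = -0.7500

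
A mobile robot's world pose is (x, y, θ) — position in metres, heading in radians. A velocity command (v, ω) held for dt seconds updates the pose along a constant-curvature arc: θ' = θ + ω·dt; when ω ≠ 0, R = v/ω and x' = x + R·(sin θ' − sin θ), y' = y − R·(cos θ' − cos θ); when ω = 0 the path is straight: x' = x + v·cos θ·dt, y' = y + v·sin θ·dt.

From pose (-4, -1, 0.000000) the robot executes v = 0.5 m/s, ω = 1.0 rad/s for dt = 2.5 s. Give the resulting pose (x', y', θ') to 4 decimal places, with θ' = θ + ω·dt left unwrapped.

θ' = 0.0000 + 1.0·2.5 = 2.5000
R = v/ω = 0.5/1.0 = 0.5000
x' = -4 + 0.5000·(sin 2.5000 − sin 0.0000) = -3.7008
y' = -1 − 0.5000·(cos 2.5000 − cos 0.0000) = -0.0994

(-3.7008, -0.0994, 2.5000)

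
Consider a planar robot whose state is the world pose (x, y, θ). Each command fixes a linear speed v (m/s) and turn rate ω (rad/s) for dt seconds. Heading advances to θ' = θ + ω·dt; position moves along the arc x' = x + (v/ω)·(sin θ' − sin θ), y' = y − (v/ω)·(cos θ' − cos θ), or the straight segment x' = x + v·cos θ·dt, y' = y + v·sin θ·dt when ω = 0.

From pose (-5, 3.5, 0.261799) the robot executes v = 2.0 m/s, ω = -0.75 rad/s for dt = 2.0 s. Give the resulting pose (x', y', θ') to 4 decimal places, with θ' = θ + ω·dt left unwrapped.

θ' = 0.2618 + -0.75·2.0 = -1.2382
R = v/ω = 2.0/-0.75 = -2.6667
x' = -5 + -2.6667·(sin -1.2382 − sin 0.2618) = -1.7893
y' = 3.5 − -2.6667·(cos -1.2382 − cos 0.2618) = 1.7949

(-1.7893, 1.7949, -1.2382)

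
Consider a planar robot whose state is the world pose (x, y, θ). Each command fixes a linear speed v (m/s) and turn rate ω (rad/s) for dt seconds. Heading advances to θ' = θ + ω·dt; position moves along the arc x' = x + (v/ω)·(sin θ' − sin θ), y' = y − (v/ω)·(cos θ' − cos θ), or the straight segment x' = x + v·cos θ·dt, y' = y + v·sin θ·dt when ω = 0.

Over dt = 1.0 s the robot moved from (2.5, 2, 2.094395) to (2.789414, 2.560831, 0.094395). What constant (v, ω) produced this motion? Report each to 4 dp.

v = 0.7500, ω = -2.0000

Δθ = 0.094395 − 2.094395 = -2.000000
ω = Δθ/dt = -2.000000/1.0 = -2.0000
R = −Δy/(cos θ' − cos θ) = -0.3750
v = R·ω = -0.3750·-2.0000 = 0.7500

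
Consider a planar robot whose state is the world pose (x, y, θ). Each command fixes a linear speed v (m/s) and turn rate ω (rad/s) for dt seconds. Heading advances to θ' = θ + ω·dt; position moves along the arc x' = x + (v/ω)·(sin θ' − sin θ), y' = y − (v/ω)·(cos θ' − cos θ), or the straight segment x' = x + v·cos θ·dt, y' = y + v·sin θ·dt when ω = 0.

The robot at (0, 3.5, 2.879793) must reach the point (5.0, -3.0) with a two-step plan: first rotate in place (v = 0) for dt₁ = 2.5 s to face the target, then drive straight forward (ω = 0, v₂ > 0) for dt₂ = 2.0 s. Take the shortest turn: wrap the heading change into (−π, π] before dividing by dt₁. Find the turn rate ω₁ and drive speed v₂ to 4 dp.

ω₁ = 0.9953, v₂ = 4.1003

heading to target = atan2(-3−3.5, 5−0) = -0.9151
Δθ = wrap(-0.9151 − 2.8798) = 2.4883; ω₁ = Δθ/dt₁ = 0.9953
distance = √((5−0)² + (-3−3.5)²) = 8.2006; v₂ = distance/dt₂ = 4.1003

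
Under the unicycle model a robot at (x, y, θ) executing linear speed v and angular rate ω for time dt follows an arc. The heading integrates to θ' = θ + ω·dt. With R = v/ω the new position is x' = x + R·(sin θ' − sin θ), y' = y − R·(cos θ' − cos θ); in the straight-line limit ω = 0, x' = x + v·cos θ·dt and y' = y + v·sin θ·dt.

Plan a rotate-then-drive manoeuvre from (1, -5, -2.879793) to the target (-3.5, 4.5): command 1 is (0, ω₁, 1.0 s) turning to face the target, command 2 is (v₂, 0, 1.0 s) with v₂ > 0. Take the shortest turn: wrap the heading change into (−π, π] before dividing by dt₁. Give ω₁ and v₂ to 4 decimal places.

heading to target = atan2(4.5−-5, -3.5−1) = 2.0132
Δθ = wrap(2.0132 − -2.8798) = -1.3902; ω₁ = Δθ/dt₁ = -1.3902
distance = √((-3.5−1)² + (4.5−-5)²) = 10.5119; v₂ = distance/dt₂ = 10.5119

ω₁ = -1.3902, v₂ = 10.5119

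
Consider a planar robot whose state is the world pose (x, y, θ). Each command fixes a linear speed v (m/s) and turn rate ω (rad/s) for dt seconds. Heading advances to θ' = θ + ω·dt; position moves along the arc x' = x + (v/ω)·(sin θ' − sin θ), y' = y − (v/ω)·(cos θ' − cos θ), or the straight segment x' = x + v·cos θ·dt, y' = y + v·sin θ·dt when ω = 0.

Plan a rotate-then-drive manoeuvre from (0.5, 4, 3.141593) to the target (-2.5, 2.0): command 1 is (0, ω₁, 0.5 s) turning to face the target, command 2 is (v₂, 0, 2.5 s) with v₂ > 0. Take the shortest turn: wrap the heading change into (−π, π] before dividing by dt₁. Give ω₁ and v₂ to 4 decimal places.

heading to target = atan2(2−4, -2.5−0.5) = -2.5536
Δθ = wrap(-2.5536 − 3.1416) = 0.5880; ω₁ = Δθ/dt₁ = 1.1760
distance = √((-2.5−0.5)² + (2−4)²) = 3.6056; v₂ = distance/dt₂ = 1.4422

ω₁ = 1.1760, v₂ = 1.4422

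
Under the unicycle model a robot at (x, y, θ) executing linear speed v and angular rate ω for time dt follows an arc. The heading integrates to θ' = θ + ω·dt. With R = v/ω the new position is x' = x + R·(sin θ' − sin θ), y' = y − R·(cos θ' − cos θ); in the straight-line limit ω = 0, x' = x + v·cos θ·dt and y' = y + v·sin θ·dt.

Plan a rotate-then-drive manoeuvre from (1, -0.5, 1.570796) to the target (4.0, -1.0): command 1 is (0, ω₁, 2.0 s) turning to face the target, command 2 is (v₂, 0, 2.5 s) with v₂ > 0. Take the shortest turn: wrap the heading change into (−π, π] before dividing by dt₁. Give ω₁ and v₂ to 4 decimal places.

ω₁ = -0.8680, v₂ = 1.2166

heading to target = atan2(-1−-0.5, 4−1) = -0.1651
Δθ = wrap(-0.1651 − 1.5708) = -1.7359; ω₁ = Δθ/dt₁ = -0.8680
distance = √((4−1)² + (-1−-0.5)²) = 3.0414; v₂ = distance/dt₂ = 1.2166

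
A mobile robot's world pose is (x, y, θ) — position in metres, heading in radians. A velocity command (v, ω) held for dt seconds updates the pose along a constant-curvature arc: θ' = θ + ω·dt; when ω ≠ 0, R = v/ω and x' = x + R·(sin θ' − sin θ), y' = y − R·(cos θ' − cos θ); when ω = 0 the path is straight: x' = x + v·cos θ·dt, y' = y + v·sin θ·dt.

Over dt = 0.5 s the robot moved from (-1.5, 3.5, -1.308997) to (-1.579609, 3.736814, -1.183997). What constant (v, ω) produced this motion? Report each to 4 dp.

Δθ = -1.183997 − -1.308997 = 0.125000
ω = Δθ/dt = 0.125000/0.5 = 0.2500
R = −Δy/(cos θ' − cos θ) = -2.0000
v = R·ω = -2.0000·0.2500 = -0.5000

v = -0.5000, ω = 0.2500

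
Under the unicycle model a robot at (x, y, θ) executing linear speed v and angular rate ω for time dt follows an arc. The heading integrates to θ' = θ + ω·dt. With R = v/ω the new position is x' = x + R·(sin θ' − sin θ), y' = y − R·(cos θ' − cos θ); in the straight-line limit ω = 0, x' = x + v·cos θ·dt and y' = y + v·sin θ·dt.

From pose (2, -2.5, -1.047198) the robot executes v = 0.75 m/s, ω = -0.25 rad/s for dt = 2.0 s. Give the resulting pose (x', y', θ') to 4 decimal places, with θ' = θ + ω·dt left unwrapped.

θ' = -1.0472 + -0.25·2.0 = -1.5472
R = v/ω = 0.75/-0.25 = -3.0000
x' = 2 + -3.0000·(sin -1.5472 − sin -1.0472) = 2.4011
y' = -2.5 − -3.0000·(cos -1.5472 − cos -1.0472) = -3.9292

(2.4011, -3.9292, -1.5472)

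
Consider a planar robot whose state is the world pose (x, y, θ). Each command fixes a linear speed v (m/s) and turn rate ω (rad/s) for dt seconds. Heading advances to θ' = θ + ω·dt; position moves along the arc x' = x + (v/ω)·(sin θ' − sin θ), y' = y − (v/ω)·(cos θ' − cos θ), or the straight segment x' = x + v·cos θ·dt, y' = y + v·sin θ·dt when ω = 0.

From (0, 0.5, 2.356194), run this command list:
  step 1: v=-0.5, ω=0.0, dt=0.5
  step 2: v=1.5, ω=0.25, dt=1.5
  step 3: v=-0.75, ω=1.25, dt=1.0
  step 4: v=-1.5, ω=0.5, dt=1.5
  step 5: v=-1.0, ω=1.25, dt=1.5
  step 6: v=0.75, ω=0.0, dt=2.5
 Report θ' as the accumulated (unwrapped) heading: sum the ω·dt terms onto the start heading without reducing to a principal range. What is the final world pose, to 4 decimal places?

step 1: θ'=2.3562 (straight) → pose (0.1768, 0.3232, 2.3562)
step 2: θ'=2.7312 (R=6.0000) → pose (-1.6720, 1.5824, 2.7312)
step 3: θ'=3.9812 (R=-0.6000) → pose (-0.9860, 1.7319, 3.9812)
step 4: θ'=4.7312 (R=-3.0000) → pose (-0.2197, 3.7916, 4.7312)
step 5: θ'=6.6062 (R=-0.8000) → pose (-1.2735, 4.5352, 6.6062)
step 6: θ'=6.6062 (straight) → pose (0.5046, 5.1303, 6.6062)

(0.5046, 5.1303, 6.6062)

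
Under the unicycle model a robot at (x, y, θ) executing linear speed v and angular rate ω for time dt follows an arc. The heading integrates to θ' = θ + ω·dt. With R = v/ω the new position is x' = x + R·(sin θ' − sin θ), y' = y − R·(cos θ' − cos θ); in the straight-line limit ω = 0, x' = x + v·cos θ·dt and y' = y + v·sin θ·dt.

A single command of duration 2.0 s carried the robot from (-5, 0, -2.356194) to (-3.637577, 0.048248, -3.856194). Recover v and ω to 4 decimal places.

Δθ = -3.856194 − -2.356194 = -1.500000
ω = Δθ/dt = -1.500000/2.0 = -0.7500
R = Δx/(sin θ' − sin θ) = 1.0000
v = R·ω = 1.0000·-0.7500 = -0.7500

v = -0.7500, ω = -0.7500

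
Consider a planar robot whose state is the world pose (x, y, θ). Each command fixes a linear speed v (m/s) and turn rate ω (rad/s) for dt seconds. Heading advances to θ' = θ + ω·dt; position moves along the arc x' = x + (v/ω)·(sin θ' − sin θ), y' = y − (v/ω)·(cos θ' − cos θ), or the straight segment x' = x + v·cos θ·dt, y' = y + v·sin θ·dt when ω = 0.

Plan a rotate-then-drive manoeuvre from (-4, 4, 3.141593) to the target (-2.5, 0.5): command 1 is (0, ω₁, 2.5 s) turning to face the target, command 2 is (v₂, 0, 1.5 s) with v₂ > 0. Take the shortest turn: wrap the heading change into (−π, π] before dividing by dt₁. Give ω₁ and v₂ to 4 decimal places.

ω₁ = 0.7903, v₂ = 2.5386

heading to target = atan2(0.5−4, -2.5−-4) = -1.1659
Δθ = wrap(-1.1659 − 3.1416) = 1.9757; ω₁ = Δθ/dt₁ = 0.7903
distance = √((-2.5−-4)² + (0.5−4)²) = 3.8079; v₂ = distance/dt₂ = 2.5386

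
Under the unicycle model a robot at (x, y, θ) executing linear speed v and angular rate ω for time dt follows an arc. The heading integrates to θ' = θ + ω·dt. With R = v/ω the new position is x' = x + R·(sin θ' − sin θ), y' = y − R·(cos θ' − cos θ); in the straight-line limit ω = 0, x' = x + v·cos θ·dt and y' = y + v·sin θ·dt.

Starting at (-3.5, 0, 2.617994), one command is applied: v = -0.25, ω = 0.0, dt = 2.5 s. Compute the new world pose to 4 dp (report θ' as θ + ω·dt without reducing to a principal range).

θ' = 2.6180 + 0.0·2.5 = 2.6180
ω = 0 → straight: x' = -3.5 + -0.25·cos(2.6180)·2.5 = -2.9587
y' = 0 + -0.25·sin(2.6180)·2.5 = -0.3125

(-2.9587, -0.3125, 2.6180)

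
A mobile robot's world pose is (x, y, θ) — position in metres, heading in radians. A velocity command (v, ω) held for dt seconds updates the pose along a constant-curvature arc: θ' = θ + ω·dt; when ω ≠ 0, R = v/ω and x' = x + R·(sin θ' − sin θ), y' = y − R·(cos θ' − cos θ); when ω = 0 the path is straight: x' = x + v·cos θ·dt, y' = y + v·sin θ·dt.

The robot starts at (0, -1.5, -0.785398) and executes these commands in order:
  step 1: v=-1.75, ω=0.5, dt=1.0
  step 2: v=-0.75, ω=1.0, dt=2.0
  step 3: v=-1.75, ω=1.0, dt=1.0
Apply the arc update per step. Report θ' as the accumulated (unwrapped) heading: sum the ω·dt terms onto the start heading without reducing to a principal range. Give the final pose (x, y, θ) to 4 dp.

(-1.4357, -2.7857, 2.7146)

step 1: θ'=-0.2854 (R=-3.5000) → pose (-1.4895, -0.6165, -0.2854)
step 2: θ'=1.7146 (R=-0.7500) → pose (-2.4429, -1.4436, 1.7146)
step 3: θ'=2.7146 (R=-1.7500) → pose (-1.4357, -2.7857, 2.7146)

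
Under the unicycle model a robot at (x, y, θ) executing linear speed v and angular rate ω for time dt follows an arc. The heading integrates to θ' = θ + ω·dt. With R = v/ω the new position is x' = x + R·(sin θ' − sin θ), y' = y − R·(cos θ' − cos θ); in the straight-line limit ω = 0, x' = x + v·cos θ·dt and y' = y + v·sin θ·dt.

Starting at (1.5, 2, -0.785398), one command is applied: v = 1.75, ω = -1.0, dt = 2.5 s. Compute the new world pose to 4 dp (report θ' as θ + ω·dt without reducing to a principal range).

(0.0118, -0.9694, -3.2854)

θ' = -0.7854 + -1.0·2.5 = -3.2854
R = v/ω = 1.75/-1.0 = -1.7500
x' = 1.5 + -1.7500·(sin -3.2854 − sin -0.7854) = 0.0118
y' = 2 − -1.7500·(cos -3.2854 − cos -0.7854) = -0.9694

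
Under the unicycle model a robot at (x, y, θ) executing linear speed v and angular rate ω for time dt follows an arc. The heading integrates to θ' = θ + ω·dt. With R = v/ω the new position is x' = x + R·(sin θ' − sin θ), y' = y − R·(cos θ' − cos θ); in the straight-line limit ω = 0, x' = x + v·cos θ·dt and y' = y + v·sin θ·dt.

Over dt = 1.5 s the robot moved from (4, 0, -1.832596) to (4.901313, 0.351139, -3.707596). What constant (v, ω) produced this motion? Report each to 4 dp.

v = -0.7500, ω = -1.2500

Δθ = -3.707596 − -1.832596 = -1.875000
ω = Δθ/dt = -1.875000/1.5 = -1.2500
R = Δx/(sin θ' − sin θ) = 0.6000
v = R·ω = 0.6000·-1.2500 = -0.7500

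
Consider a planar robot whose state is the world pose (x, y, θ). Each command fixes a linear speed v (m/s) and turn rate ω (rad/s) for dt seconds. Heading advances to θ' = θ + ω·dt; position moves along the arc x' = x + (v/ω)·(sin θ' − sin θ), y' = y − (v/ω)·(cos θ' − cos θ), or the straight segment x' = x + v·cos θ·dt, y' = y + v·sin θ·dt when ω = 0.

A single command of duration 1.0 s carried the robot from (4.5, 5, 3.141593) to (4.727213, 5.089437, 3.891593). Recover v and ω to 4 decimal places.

Δθ = 3.891593 − 3.141593 = 0.750000
ω = Δθ/dt = 0.750000/1.0 = 0.7500
R = Δx/(sin θ' − sin θ) = -0.3333
v = R·ω = -0.3333·0.7500 = -0.2500

v = -0.2500, ω = 0.7500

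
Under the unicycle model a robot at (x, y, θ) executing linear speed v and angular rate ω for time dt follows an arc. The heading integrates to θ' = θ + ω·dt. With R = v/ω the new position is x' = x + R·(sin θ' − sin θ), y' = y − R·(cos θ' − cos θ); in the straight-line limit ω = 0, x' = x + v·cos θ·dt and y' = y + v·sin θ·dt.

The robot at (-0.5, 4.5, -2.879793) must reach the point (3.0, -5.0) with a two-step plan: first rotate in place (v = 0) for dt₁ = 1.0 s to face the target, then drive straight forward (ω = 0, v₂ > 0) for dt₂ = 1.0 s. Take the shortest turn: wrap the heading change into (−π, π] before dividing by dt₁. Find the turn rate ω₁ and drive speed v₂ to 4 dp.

heading to target = atan2(-5−4.5, 3−-0.5) = -1.2178
Δθ = wrap(-1.2178 − -2.8798) = 1.6620; ω₁ = Δθ/dt₁ = 1.6620
distance = √((3−-0.5)² + (-5−4.5)²) = 10.1242; v₂ = distance/dt₂ = 10.1242

ω₁ = 1.6620, v₂ = 10.1242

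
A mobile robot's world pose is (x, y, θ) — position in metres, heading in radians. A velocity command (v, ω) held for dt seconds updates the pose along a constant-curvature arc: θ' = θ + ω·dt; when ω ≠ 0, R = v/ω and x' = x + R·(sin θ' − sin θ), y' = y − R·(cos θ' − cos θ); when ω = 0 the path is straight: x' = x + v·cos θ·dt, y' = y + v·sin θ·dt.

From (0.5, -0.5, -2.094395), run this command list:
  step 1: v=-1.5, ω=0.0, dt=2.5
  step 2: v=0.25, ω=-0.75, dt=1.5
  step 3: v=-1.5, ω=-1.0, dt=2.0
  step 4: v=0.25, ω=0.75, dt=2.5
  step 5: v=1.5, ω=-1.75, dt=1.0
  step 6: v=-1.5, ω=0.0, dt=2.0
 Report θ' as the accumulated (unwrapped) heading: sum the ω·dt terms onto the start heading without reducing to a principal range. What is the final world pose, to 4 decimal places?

(1.2898, -0.7782, -5.0944)

step 1: θ'=-2.0944 (straight) → pose (2.3750, 2.7476, -2.0944)
step 2: θ'=-3.2194 (R=-0.3333) → pose (2.0604, 2.5819, -3.2194)
step 3: θ'=-5.2194 (R=1.5000) → pose (3.2551, 0.3581, -5.2194)
step 4: θ'=-3.3444 (R=0.3333) → pose (3.0309, 0.8465, -3.3444)
step 5: θ'=-5.0944 (R=-0.8571) → pose (2.4082, 2.0056, -5.0944)
step 6: θ'=-5.0944 (straight) → pose (1.2898, -0.7782, -5.0944)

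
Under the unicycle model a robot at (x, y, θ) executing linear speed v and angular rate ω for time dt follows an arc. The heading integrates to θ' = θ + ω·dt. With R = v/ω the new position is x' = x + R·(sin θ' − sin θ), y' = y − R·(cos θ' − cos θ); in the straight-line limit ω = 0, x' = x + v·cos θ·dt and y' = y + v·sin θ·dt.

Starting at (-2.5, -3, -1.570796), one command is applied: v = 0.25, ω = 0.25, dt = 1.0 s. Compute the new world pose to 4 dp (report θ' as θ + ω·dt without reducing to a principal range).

θ' = -1.5708 + 0.25·1.0 = -1.3208
R = v/ω = 0.25/0.25 = 1.0000
x' = -2.5 + 1.0000·(sin -1.3208 − sin -1.5708) = -2.4689
y' = -3 − 1.0000·(cos -1.3208 − cos -1.5708) = -3.2474

(-2.4689, -3.2474, -1.3208)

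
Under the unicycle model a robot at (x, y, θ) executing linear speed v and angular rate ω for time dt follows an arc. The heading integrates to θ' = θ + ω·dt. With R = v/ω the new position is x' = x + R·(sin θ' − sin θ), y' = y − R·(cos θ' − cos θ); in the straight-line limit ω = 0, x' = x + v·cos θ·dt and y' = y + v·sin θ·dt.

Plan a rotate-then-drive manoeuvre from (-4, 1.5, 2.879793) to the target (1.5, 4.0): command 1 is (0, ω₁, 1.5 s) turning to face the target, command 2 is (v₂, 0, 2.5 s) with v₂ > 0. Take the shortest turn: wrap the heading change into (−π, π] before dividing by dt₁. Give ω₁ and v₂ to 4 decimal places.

heading to target = atan2(4−1.5, 1.5−-4) = 0.4266
Δθ = wrap(0.4266 − 2.8798) = -2.4532; ω₁ = Δθ/dt₁ = -1.6354
distance = √((1.5−-4)² + (4−1.5)²) = 6.0415; v₂ = distance/dt₂ = 2.4166

ω₁ = -1.6354, v₂ = 2.4166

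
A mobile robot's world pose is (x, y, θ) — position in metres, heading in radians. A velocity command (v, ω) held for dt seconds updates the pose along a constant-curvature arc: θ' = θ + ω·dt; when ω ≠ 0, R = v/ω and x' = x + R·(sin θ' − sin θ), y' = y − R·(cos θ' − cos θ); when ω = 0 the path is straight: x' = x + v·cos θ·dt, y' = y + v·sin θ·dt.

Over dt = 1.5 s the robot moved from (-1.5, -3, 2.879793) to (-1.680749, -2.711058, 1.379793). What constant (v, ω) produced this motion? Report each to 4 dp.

v = 0.2500, ω = -1.0000

Δθ = 1.379793 − 2.879793 = -1.500000
ω = Δθ/dt = -1.500000/1.5 = -1.0000
R = −Δy/(cos θ' − cos θ) = -0.2500
v = R·ω = -0.2500·-1.0000 = 0.2500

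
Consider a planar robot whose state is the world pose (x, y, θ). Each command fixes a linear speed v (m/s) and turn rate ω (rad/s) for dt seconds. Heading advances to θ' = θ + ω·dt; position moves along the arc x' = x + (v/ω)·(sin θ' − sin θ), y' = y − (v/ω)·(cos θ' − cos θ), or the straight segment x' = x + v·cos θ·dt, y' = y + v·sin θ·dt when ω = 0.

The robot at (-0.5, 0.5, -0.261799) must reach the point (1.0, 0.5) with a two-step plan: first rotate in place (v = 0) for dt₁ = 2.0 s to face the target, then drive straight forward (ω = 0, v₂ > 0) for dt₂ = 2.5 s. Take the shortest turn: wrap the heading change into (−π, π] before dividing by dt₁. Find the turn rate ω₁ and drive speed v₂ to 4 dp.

ω₁ = 0.1309, v₂ = 0.6000

heading to target = atan2(0.5−0.5, 1−-0.5) = 0.0000
Δθ = wrap(0.0000 − -0.2618) = 0.2618; ω₁ = Δθ/dt₁ = 0.1309
distance = √((1−-0.5)² + (0.5−0.5)²) = 1.5000; v₂ = distance/dt₂ = 0.6000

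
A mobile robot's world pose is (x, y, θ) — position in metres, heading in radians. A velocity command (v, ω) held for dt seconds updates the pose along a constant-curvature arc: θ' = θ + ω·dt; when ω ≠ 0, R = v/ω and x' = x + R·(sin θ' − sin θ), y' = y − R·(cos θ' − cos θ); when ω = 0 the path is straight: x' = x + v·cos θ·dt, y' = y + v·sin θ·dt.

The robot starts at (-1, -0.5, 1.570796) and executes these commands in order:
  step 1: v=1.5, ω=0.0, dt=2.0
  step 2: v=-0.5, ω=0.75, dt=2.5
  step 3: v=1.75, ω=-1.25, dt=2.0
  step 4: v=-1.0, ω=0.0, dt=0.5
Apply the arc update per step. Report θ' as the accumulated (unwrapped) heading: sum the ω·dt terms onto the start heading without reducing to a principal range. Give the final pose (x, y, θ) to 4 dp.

(-1.9809, 3.6133, 0.9458)

step 1: θ'=1.5708 (straight) → pose (-1.0000, 2.5000, 1.5708)
step 2: θ'=3.4458 (R=-0.6667) → pose (-0.1336, 1.8639, 3.4458)
step 3: θ'=0.9458 (R=-1.4000) → pose (-1.6883, 4.0188, 0.9458)
step 4: θ'=0.9458 (straight) → pose (-1.9809, 3.6133, 0.9458)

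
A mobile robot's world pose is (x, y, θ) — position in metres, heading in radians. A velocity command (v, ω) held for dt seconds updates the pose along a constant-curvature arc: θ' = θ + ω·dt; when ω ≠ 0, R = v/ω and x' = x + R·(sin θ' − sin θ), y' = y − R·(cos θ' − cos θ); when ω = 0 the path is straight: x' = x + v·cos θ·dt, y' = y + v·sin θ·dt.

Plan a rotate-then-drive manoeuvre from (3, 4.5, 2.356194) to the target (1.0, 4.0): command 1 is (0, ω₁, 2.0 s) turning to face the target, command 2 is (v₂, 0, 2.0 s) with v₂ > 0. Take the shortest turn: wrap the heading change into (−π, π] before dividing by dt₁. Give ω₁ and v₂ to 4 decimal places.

heading to target = atan2(4−4.5, 1−3) = -2.8966
Δθ = wrap(-2.8966 − 2.3562) = 1.0304; ω₁ = Δθ/dt₁ = 0.5152
distance = √((1−3)² + (4−4.5)²) = 2.0616; v₂ = distance/dt₂ = 1.0308

ω₁ = 0.5152, v₂ = 1.0308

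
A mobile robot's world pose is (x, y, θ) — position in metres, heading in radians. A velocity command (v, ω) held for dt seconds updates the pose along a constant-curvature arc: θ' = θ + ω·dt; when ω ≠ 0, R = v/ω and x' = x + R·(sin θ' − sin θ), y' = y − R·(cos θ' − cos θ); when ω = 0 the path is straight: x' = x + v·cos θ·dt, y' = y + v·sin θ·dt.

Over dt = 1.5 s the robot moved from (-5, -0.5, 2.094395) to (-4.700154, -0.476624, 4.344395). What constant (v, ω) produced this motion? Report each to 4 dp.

Δθ = 4.344395 − 2.094395 = 2.250000
ω = Δθ/dt = 2.250000/1.5 = 1.5000
R = Δx/(sin θ' − sin θ) = -0.1667
v = R·ω = -0.1667·1.5000 = -0.2500

v = -0.2500, ω = 1.5000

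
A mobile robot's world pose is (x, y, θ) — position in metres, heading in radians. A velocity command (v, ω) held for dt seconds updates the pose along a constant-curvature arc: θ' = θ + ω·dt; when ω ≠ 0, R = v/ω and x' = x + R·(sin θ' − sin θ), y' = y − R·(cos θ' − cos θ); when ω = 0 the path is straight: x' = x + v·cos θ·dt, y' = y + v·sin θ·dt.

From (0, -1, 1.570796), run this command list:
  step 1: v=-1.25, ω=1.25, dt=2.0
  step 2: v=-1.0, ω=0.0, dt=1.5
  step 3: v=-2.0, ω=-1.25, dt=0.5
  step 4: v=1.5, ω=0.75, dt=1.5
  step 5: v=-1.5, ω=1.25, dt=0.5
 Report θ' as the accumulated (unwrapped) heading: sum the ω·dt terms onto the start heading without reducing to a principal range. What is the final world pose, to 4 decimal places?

step 1: θ'=4.0708 (R=-1.0000) → pose (1.8011, -1.5985, 4.0708)
step 2: θ'=4.0708 (straight) → pose (2.6989, -0.3968, 4.0708)
step 3: θ'=3.4458 (R=1.6000) → pose (3.5014, 0.1722, 3.4458)
step 4: θ'=4.5708 (R=2.0000) → pose (2.1205, -1.4537, 4.5708)
step 5: θ'=5.1958 (R=-1.2000) → pose (1.9950, -0.7266, 5.1958)

(1.9950, -0.7266, 5.1958)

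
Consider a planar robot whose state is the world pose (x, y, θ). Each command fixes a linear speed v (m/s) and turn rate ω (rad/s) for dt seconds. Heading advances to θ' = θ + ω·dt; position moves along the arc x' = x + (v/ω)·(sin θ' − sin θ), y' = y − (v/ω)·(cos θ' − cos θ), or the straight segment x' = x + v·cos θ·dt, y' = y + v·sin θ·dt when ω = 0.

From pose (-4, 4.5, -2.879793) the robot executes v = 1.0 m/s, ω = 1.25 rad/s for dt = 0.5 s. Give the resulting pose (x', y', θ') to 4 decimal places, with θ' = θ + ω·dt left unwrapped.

θ' = -2.8798 + 1.25·0.5 = -2.2548
R = v/ω = 1.0/1.25 = 0.8000
x' = -4 + 0.8000·(sin -2.2548 − sin -2.8798) = -4.4130
y' = 4.5 − 0.8000·(cos -2.2548 − cos -2.8798) = 4.2328

(-4.4130, 4.2328, -2.2548)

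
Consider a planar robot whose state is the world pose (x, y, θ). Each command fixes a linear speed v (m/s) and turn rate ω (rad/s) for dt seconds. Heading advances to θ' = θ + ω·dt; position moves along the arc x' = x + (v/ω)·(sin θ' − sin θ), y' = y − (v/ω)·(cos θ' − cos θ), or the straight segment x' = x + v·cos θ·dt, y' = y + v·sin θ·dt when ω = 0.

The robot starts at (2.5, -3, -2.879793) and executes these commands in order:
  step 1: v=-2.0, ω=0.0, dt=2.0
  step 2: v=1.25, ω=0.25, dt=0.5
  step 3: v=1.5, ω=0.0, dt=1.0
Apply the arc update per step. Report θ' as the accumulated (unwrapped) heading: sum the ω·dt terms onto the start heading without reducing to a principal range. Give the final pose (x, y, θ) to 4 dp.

step 1: θ'=-2.8798 (straight) → pose (6.3637, -1.9647, -2.8798)
step 2: θ'=-2.7548 (R=5.0000) → pose (5.7717, -2.1637, -2.7548)
step 3: θ'=-2.7548 (straight) → pose (4.3825, -2.7296, -2.7548)

(4.3825, -2.7296, -2.7548)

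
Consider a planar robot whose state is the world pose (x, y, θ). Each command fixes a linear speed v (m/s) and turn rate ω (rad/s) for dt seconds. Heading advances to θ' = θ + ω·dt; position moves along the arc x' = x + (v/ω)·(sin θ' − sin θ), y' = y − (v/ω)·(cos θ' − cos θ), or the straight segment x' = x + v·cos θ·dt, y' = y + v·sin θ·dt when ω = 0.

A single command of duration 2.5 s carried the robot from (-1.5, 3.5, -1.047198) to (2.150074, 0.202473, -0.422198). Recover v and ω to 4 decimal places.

Δθ = -0.422198 − -1.047198 = 0.625000
ω = Δθ/dt = 0.625000/2.5 = 0.2500
R = Δx/(sin θ' − sin θ) = 8.0000
v = R·ω = 8.0000·0.2500 = 2.0000

v = 2.0000, ω = 0.2500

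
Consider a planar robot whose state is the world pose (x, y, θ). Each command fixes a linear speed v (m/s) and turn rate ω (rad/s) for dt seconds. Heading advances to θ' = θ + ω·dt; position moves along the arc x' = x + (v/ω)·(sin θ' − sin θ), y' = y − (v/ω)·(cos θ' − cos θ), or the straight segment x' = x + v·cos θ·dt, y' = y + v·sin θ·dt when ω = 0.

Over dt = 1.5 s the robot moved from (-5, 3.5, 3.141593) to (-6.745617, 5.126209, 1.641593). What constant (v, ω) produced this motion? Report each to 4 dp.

v = 1.7500, ω = -1.0000

Δθ = 1.641593 − 3.141593 = -1.500000
ω = Δθ/dt = -1.500000/1.5 = -1.0000
R = Δx/(sin θ' − sin θ) = -1.7500
v = R·ω = -1.7500·-1.0000 = 1.7500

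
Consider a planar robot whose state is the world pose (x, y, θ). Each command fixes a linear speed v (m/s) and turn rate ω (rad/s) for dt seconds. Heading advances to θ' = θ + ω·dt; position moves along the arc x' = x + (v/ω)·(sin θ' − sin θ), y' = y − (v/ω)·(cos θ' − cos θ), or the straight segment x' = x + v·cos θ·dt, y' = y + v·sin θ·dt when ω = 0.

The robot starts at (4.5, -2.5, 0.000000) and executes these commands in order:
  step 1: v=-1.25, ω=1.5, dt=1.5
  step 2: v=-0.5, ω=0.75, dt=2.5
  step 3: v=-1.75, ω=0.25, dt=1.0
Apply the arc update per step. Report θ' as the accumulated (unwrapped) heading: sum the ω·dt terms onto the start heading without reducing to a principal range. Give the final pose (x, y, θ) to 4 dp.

(5.7039, -2.2453, 4.3750)

step 1: θ'=2.2500 (R=-0.8333) → pose (3.8516, -3.8568, 2.2500)
step 2: θ'=4.1250 (R=-0.6667) → pose (4.9252, -3.8075, 4.1250)
step 3: θ'=4.3750 (R=-7.0000) → pose (5.7039, -2.2453, 4.3750)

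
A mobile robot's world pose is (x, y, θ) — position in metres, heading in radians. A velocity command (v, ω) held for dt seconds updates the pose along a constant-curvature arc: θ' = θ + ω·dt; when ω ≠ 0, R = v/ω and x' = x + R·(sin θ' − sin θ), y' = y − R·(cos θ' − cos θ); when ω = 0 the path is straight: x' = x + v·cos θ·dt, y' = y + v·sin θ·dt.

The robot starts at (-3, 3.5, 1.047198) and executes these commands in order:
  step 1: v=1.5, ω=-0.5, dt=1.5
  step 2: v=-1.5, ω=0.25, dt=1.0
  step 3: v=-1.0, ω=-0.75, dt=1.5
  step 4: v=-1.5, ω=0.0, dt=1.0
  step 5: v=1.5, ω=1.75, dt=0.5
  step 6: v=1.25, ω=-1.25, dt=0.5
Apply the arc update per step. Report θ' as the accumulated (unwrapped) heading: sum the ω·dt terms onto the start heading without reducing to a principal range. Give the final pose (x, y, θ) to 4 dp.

step 1: θ'=0.2972 (R=-3.0000) → pose (-1.2804, 4.8685, 0.2972)
step 2: θ'=0.5472 (R=-6.0000) → pose (-2.6452, 4.2554, 0.5472)
step 3: θ'=-0.5778 (R=1.3333) → pose (-4.0671, 4.2772, -0.5778)
step 4: θ'=-0.5778 (straight) → pose (-5.3236, 5.0965, -0.5778)
step 5: θ'=0.2972 (R=0.8571) → pose (-4.6045, 4.9949, 0.2972)
step 6: θ'=-0.3278 (R=-1.0000) → pose (-3.9897, 4.9855, -0.3278)

(-3.9897, 4.9855, -0.3278)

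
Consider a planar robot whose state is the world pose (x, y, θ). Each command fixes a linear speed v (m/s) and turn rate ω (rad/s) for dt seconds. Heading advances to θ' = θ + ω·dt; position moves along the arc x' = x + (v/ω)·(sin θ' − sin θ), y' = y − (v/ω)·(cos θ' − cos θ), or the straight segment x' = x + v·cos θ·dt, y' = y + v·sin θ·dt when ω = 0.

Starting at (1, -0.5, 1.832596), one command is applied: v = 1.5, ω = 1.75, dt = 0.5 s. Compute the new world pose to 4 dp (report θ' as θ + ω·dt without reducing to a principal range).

(0.5325, 0.0558, 2.7076)

θ' = 1.8326 + 1.75·0.5 = 2.7076
R = v/ω = 1.5/1.75 = 0.8571
x' = 1 + 0.8571·(sin 2.7076 − sin 1.8326) = 0.5325
y' = -0.5 − 0.8571·(cos 2.7076 − cos 1.8326) = 0.0558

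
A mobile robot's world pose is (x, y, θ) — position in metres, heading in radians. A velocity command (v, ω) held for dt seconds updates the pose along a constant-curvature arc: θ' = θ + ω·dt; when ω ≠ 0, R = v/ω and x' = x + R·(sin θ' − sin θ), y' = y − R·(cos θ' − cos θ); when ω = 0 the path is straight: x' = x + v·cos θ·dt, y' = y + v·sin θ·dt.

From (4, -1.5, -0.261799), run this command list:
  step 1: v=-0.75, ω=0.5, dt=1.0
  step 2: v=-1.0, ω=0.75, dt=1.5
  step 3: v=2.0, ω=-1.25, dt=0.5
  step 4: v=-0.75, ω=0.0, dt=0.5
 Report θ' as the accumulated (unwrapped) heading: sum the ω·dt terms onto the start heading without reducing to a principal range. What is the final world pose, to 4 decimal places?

step 1: θ'=0.2382 (R=-1.5000) → pose (3.2578, -1.4912, 0.2382)
step 2: θ'=1.3632 (R=-1.3333) → pose (2.2677, -2.5121, 1.3632)
step 3: θ'=0.7382 (R=-1.6000) → pose (2.7567, -1.6584, 0.7382)
step 4: θ'=0.7382 (straight) → pose (2.4793, -1.9108, 0.7382)

(2.4793, -1.9108, 0.7382)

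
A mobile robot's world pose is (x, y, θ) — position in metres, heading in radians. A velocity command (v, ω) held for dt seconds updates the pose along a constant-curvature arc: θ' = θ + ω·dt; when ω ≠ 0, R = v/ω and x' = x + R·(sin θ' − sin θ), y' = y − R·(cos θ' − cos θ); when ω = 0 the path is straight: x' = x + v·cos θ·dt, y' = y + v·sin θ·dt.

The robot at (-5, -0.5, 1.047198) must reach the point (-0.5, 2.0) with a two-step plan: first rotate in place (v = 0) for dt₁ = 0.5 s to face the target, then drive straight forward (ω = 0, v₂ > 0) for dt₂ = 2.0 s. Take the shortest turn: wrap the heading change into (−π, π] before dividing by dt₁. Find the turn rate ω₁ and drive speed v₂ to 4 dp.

heading to target = atan2(2−-0.5, -0.5−-5) = 0.5071
Δθ = wrap(0.5071 − 1.0472) = -0.5401; ω₁ = Δθ/dt₁ = -1.0802
distance = √((-0.5−-5)² + (2−-0.5)²) = 5.1478; v₂ = distance/dt₂ = 2.5739

ω₁ = -1.0802, v₂ = 2.5739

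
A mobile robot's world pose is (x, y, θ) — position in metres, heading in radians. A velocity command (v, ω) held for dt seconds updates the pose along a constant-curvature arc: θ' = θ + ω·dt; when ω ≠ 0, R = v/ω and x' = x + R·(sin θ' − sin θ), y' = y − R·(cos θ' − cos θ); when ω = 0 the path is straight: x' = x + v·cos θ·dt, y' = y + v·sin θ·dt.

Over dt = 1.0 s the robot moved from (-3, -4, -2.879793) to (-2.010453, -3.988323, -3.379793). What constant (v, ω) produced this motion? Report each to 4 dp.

Δθ = -3.379793 − -2.879793 = -0.500000
ω = Δθ/dt = -0.500000/1.0 = -0.5000
R = Δx/(sin θ' − sin θ) = 2.0000
v = R·ω = 2.0000·-0.5000 = -1.0000

v = -1.0000, ω = -0.5000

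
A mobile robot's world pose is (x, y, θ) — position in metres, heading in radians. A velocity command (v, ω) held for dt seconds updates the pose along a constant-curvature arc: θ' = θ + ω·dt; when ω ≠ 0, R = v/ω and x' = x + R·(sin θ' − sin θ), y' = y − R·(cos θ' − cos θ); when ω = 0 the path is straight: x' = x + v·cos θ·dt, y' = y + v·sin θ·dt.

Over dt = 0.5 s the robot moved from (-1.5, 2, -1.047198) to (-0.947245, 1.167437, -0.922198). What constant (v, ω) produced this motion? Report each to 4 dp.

v = 2.0000, ω = 0.2500

Δθ = -0.922198 − -1.047198 = 0.125000
ω = Δθ/dt = 0.125000/0.5 = 0.2500
R = −Δy/(cos θ' − cos θ) = 8.0000
v = R·ω = 8.0000·0.2500 = 2.0000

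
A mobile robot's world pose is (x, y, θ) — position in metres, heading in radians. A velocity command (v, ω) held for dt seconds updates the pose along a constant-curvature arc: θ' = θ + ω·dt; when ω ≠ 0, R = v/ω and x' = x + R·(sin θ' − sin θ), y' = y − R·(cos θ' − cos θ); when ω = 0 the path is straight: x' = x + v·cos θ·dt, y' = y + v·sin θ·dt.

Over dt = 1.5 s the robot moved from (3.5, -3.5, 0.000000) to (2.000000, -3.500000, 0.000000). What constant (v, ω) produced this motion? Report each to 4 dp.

v = -1.0000, ω = 0.0000

Δθ = 0.000000 − 0.000000 = 0.000000
ω = Δθ/dt = 0.000000/1.5 = 0.0000
ω = 0 → v = (Δx·cos θ + Δy·sin θ)/dt = -1.0000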